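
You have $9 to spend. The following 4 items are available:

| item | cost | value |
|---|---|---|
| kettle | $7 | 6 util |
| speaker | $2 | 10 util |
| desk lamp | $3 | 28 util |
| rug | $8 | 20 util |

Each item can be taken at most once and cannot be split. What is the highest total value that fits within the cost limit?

Check high-value combinations within $9:
- speaker+desk lamp: cost 2+3=5, value 10+28=38
- desk lamp: cost 3, value 28
- rug: cost 8, value 20
- kettle+speaker: cost 7+2=9, value 6+10=16
- speaker: cost 2, value 10
Best: 38 util.

38 util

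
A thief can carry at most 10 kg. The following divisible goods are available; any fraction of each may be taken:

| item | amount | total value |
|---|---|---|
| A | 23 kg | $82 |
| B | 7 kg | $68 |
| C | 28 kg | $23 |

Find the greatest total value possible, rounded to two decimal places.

Take in order of value per unit:
- B (68/7 per unit): all 7 → value 68, running total 68.00
- A (82/23 per unit): 3 of 23 → value 3×82/23 = 10.6957, running total 78.70
Total 78.70.

78.70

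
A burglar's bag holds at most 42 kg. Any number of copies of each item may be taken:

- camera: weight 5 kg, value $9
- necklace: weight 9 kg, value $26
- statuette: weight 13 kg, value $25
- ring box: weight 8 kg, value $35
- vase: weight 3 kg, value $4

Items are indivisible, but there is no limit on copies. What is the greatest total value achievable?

Best value-per-unit is ring box at 35/8, and filling with it alone uses weight 5×8=40. No mix of the others beats 5×35 = 175.

$175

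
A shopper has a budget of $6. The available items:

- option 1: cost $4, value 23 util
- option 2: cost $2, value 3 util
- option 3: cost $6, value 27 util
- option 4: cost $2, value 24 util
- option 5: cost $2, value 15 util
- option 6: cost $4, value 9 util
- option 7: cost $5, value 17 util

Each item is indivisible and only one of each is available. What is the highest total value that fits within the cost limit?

47 util

Check high-value combinations within $6:
- option 1+option 4: cost 4+2=6, value 23+24=47
- option 2+option 4+option 5: cost 2+2+2=6, value 3+24+15=42
- option 4+option 5: cost 2+2=4, value 24+15=39
Best: 47 util.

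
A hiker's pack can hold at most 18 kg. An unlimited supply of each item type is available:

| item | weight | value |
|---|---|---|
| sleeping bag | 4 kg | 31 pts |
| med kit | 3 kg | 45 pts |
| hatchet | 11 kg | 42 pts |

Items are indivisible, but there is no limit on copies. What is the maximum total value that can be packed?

270 pts

Best value-per-unit is med kit at 45/3, and filling with it alone uses weight 6×3=18. No mix of the others beats 6×45 = 270.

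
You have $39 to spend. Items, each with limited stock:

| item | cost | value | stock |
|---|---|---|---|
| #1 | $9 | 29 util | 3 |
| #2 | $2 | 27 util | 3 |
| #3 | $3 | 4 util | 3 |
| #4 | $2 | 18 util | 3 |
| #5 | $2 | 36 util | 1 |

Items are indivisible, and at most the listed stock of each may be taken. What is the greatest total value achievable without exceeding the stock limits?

240 util

Top feasible selections:
- 3×#1 + 3×#2 + 2×#4 + 1×#5: cost 39, value 240
- 2×#1 + 3×#2 + 2×#3 + 3×#4 + 1×#5: cost 38, value 237
- 2×#1 + 3×#2 + 1×#3 + 3×#4 + 1×#5: cost 35, value 233
- 3×#1 + 2×#2 + 3×#4 + 1×#5: cost 39, value 231
Best: 240 util.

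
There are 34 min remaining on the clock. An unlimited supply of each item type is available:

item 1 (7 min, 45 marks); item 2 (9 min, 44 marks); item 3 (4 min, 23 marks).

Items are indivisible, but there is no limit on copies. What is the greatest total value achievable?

Best value-per-unit is item 1 at 45/7; filling with it alone gives 4×45 = 180.
Optimal mix: 2×item 1 + 5×item 3 → time 34, value 205.

205 marks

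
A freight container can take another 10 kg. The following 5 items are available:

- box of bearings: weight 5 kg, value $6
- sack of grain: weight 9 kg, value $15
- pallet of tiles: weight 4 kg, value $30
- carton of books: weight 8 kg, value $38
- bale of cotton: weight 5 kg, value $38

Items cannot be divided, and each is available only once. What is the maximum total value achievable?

$68

Check high-value combinations within 10 kg:
- pallet of tiles+bale of cotton: weight 4+5=9, value 30+38=68
- box of bearings+bale of cotton: weight 5+5=10, value 6+38=44
- bale of cotton: weight 5, value 38
Best: $68.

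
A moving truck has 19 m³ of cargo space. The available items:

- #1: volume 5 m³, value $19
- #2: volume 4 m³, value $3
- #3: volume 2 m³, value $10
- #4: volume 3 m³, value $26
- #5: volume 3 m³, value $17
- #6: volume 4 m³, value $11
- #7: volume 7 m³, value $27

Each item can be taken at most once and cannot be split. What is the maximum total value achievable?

Check high-value combinations within 19 m³:
- #3+#4+#5+#6+#7: volume 2+3+3+4+7=19, value 10+26+17+11+27=91
- #1+#4+#5+#7: volume 5+3+3+7=18, value 19+26+17+27=89
- #1+#3+#4+#5+#6: volume 5+2+3+3+4=17, value 19+10+26+17+11=83
- #2+#3+#4+#5+#7: volume 4+2+3+3+7=19, value 3+10+26+17+27=83
Best: $91.

$91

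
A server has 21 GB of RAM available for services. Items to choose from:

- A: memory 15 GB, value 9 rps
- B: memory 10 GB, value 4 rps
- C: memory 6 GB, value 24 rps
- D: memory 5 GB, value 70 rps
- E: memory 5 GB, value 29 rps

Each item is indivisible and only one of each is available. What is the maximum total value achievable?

Check high-value combinations within 21 GB:
- C+D+E: memory 6+5+5=16, value 24+70+29=123
- B+D+E: memory 10+5+5=20, value 4+70+29=103
- D+E: memory 5+5=10, value 70+29=99
- B+C+D: memory 10+6+5=21, value 4+24+70=98
- C+D: memory 6+5=11, value 24+70=94
Best: 123 rps.

123 rps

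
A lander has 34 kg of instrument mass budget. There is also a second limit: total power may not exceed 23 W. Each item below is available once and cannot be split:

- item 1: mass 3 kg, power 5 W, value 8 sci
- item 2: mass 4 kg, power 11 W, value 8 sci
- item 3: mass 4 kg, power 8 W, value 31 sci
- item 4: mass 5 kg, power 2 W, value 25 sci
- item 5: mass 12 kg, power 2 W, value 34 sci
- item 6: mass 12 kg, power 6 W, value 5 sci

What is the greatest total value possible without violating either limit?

Feasible sets respecting both limits:
- item 1+item 3+item 4+item 5: mass 24, power 17, value 98
- item 2+item 3+item 4+item 5: mass 25, power 23, value 98
- item 3+item 4+item 5+item 6: mass 33, power 18, value 95
- item 3+item 4+item 5: mass 21, power 12, value 90
Best: 98 sci.

98 sci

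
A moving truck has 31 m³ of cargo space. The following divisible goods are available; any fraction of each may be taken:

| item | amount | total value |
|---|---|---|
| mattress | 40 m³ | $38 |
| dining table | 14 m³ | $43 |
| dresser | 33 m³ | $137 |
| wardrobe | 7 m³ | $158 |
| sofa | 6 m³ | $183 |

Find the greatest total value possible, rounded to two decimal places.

415.73

Take in order of value per unit:
- sofa (183/6 per unit): all 6 → value 183, running total 183.00
- wardrobe (158/7 per unit): all 7 → value 158, running total 341.00
- dresser (137/33 per unit): 18 of 33 → value 18×137/33 = 74.7273, running total 415.73
Total 415.73.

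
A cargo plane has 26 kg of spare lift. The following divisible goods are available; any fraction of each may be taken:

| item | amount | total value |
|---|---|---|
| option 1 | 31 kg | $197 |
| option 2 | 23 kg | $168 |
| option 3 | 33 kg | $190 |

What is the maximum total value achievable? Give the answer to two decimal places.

187.06

Take in order of value per unit:
- option 2 (168/23 per unit): all 23 → value 168, running total 168.00
- option 1 (197/31 per unit): 3 of 31 → value 3×197/31 = 19.0645, running total 187.06
Total 187.06.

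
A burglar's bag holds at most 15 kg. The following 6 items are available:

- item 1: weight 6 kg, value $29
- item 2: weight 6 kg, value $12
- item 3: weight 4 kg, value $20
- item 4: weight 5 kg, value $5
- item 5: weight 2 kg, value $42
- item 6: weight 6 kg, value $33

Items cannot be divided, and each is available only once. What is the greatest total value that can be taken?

Check high-value combinations within 15 kg:
- item 1+item 5+item 6: weight 6+2+6=14, value 29+42+33=104
- item 3+item 5+item 6: weight 4+2+6=12, value 20+42+33=95
- item 1+item 3+item 5: weight 6+4+2=12, value 29+20+42=91
- item 2+item 5+item 6: weight 6+2+6=14, value 12+42+33=87
- item 1+item 2+item 5: weight 6+6+2=14, value 29+12+42=83
Best: $104.

$104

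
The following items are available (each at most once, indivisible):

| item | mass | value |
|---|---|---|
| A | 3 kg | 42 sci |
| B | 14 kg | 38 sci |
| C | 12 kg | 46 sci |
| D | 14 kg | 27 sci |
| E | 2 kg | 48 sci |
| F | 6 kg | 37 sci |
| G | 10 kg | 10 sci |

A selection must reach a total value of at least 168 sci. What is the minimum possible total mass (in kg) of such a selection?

Subsets with value ≥ 168, sorted by total mass:
- A+C+E+F: mass 23, value 173
- A+B+C+E: mass 31, value 174
Minimum mass: 23 kg.

23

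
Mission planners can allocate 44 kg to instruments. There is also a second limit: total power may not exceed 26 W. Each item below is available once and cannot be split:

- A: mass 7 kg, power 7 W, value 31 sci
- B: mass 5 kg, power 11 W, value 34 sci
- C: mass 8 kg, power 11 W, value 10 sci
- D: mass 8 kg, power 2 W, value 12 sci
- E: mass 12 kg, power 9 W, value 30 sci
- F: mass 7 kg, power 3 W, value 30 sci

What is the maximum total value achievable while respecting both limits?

Feasible sets respecting both limits:
- A+B+D+F: mass 27, power 23, value 107
- B+D+E+F: mass 32, power 25, value 106
- A+D+E+F: mass 34, power 21, value 103
- A+B+F: mass 19, power 21, value 95
Best: 107 sci.

107 sci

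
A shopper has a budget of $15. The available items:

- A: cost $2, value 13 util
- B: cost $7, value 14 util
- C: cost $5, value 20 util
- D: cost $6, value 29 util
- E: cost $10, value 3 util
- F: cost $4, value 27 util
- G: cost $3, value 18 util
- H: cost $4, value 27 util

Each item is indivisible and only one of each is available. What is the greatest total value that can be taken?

Check high-value combinations within $15:
- A+D+F+G: cost 2+6+4+3=15, value 13+29+27+18=87
- A+C+F+H: cost 2+5+4+4=15, value 13+20+27+27=87
- A+D+G+H: cost 2+6+3+4=15, value 13+29+18+27=87
Best: 87 util.

87 util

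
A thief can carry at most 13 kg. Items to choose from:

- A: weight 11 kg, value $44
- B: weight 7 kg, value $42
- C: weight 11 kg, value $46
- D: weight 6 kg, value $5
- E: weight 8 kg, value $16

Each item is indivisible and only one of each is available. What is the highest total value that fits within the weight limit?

Check high-value combinations within 13 kg:
- B+D: weight 7+6=13, value 42+5=47
- C: weight 11, value 46
- A: weight 11, value 44
- B: weight 7, value 42
Best: $47.

$47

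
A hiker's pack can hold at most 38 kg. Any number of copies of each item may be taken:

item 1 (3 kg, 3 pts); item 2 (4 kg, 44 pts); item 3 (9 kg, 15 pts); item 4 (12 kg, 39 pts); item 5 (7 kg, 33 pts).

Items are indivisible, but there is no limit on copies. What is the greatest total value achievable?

396 pts

Best value-per-unit is item 2 at 44/4, and filling with it alone uses weight 9×4=36. No mix of the others beats 9×44 = 396.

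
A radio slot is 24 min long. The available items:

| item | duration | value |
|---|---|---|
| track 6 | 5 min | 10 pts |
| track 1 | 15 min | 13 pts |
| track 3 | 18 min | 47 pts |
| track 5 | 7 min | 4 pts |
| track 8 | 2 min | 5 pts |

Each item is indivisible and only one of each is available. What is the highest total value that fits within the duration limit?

57 pts

Check high-value combinations within 24 min:
- track 6+track 3: duration 5+18=23, value 10+47=57
- track 3+track 8: duration 18+2=20, value 47+5=52
- track 3: duration 18, value 47
- track 6+track 1+track 8: duration 5+15+2=22, value 10+13+5=28
Best: 57 pts.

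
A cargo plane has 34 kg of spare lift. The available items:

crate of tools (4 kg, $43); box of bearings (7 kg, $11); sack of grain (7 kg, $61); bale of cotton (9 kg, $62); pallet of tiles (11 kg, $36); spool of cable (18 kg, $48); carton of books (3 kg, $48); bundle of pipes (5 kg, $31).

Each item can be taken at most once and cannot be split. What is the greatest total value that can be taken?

Check high-value combinations within 34 kg:
- crate of tools+sack of grain+bale of cotton+pallet of tiles+carton of books: weight 4+7+9+11+3=34, value 43+61+62+36+48=250
- crate of tools+sack of grain+bale of cotton+carton of books+bundle of pipes: weight 4+7+9+3+5=28, value 43+61+62+48+31=245
- crate of tools+box of bearings+sack of grain+bale of cotton+carton of books: weight 4+7+7+9+3=30, value 43+11+61+62+48=225
Best: $250.

$250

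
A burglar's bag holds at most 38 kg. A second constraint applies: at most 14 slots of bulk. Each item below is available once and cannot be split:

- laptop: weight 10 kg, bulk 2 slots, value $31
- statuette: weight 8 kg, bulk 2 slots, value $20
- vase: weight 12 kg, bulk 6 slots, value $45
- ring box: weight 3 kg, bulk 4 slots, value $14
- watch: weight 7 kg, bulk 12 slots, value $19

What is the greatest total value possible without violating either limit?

$110

Feasible sets respecting both limits:
- laptop+statuette+vase+ring box: weight 33, bulk 14, value 110
- laptop+statuette+vase: weight 30, bulk 10, value 96
- laptop+vase+ring box: weight 25, bulk 12, value 90
- statuette+vase+ring box: weight 23, bulk 12, value 79
Best: $110.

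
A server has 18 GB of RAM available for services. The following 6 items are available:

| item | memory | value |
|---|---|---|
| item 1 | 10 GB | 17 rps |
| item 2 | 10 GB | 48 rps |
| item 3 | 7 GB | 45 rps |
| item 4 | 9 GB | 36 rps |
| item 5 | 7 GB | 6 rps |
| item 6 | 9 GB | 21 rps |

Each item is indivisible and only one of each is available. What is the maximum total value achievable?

93 rps

Check high-value combinations within 18 GB:
- item 2+item 3: memory 10+7=17, value 48+45=93
- item 3+item 4: memory 7+9=16, value 45+36=81
- item 3+item 6: memory 7+9=16, value 45+21=66
- item 1+item 3: memory 10+7=17, value 17+45=62
- item 4+item 6: memory 9+9=18, value 36+21=57
Best: 93 rps.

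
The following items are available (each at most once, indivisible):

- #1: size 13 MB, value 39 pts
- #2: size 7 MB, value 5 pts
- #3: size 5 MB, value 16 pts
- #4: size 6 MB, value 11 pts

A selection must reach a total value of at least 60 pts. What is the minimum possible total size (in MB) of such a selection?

24

Subsets with value ≥ 60, sorted by total size:
- #1+#3+#4: size 24, value 66
- #1+#2+#3: size 25, value 60
- #1+#2+#3+#4: size 31, value 71
Minimum size: 24 MB.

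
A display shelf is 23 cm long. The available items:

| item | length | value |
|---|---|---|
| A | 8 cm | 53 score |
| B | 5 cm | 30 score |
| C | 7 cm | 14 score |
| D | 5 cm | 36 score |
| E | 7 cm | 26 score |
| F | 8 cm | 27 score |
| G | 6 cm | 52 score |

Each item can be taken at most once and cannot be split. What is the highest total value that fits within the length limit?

This is a 0/1 knapsack; check combinations near the capacity.
- B+D+E+G: length 5+5+7+6=23, value 30+36+26+52=144
- A+D+G: length 8+5+6=19, value 53+36+52=141
- A+B+G: length 8+5+6=19, value 53+30+52=135
- A+F+G: length 8+8+6=22, value 53+27+52=132
- B+C+D+G: length 5+7+5+6=23, value 30+14+36+52=132
Best: 144 score.

144 score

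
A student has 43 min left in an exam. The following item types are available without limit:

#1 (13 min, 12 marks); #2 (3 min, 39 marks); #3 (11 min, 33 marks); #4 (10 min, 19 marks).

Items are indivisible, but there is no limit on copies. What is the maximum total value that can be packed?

546 marks

Best value-per-unit is #2 at 39/3, and filling with it alone uses time 14×3=42. No mix of the others beats 14×39 = 546.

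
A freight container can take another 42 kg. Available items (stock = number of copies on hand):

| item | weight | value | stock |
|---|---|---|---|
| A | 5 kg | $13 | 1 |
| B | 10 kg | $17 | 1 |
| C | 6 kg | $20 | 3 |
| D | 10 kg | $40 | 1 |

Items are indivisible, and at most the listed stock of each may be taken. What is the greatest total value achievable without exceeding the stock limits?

Best selections within weight 42 and stock limits:
- 1×B + 3×C + 1×D: weight 38, value 117
- 1×A + 3×C + 1×D: weight 33, value 113
- 1×A + 1×B + 2×C + 1×D: weight 37, value 110
- 3×C + 1×D: weight 28, value 100
Best: $117.

$117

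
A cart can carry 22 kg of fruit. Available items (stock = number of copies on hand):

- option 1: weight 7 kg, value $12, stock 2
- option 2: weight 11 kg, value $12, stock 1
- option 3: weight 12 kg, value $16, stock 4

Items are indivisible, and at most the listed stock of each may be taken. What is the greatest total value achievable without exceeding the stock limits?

Best selections within weight 22 and stock limits:
- 1×option 1 + 1×option 3: weight 19, value 28
- 2×option 1: weight 14, value 24
- 1×option 1 + 1×option 2: weight 18, value 24
Best: $28.

$28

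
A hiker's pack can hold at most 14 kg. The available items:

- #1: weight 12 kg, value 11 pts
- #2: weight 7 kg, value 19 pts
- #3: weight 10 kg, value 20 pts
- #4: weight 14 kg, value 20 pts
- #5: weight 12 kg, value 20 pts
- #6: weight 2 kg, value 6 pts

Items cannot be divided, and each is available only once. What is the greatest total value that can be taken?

26 pts

Check high-value combinations within 14 kg:
- #3+#6: weight 10+2=12, value 20+6=26
- #5+#6: weight 12+2=14, value 20+6=26
- #2+#6: weight 7+2=9, value 19+6=25
- #3: weight 10, value 20
Best: 26 pts.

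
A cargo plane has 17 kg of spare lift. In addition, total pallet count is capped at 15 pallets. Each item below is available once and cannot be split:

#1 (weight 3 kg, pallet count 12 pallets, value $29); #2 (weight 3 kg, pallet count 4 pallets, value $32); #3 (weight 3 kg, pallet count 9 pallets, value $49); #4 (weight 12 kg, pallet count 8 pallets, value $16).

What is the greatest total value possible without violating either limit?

$81

Feasible sets respecting both limits:
- #2+#3: weight 6, pallet count 13, value 81
- #3: weight 3, pallet count 9, value 49
- #2+#4: weight 15, pallet count 12, value 48
Best: $81.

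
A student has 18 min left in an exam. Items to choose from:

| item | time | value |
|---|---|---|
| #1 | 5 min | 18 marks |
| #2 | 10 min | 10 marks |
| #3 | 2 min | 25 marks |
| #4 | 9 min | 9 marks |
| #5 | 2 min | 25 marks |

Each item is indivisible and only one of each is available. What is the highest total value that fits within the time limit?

77 marks

Check high-value combinations within 18 min:
- #1+#3+#4+#5: time 5+2+9+2=18, value 18+25+9+25=77
- #1+#3+#5: time 5+2+2=9, value 18+25+25=68
- #2+#3+#5: time 10+2+2=14, value 10+25+25=60
- #3+#4+#5: time 2+9+2=13, value 25+9+25=59
Best: 77 marks.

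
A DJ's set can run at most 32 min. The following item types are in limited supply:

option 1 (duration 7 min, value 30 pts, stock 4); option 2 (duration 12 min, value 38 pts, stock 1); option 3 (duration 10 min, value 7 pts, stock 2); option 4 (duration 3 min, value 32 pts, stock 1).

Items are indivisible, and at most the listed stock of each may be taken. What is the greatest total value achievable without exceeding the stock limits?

152 pts

Top feasible selections:
- 4×option 1 + 1×option 4: duration 31, value 152
- 2×option 1 + 1×option 2 + 1×option 4: duration 29, value 130
- 3×option 1 + 1×option 4: duration 24, value 122
- 4×option 1: duration 28, value 120
Best: 152 pts.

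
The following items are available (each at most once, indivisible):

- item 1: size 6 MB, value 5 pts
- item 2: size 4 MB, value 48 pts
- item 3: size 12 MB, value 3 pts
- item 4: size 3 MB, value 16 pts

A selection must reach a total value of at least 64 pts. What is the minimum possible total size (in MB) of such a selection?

7

Subsets with value ≥ 64, sorted by total size:
- item 2+item 4: size 7, value 64
- item 1+item 2+item 4: size 13, value 69
- item 2+item 3+item 4: size 19, value 67
Minimum size: 7 MB.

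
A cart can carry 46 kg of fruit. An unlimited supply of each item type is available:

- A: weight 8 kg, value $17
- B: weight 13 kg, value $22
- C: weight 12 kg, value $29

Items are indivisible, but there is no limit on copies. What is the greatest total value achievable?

Best value-per-unit is C at 29/12; filling with it alone gives 3×29 = 87.
Optimal mix: 1×A + 3×C → weight 44, value 104.

$104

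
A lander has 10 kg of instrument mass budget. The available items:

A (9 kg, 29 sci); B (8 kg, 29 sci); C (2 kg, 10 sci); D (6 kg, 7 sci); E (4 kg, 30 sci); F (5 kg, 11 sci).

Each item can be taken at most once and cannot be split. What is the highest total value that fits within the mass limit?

41 sci

Check high-value combinations within 10 kg:
- E+F: mass 4+5=9, value 30+11=41
- C+E: mass 2+4=6, value 10+30=40
- B+C: mass 8+2=10, value 29+10=39
- D+E: mass 6+4=10, value 7+30=37
Best: 41 sci.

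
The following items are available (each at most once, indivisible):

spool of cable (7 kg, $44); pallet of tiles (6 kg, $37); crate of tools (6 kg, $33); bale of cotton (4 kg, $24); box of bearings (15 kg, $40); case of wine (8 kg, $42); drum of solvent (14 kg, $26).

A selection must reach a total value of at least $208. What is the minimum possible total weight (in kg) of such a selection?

Subsets with value ≥ 208, sorted by total weight:
- spool of cable+pallet of tiles+crate of tools+bale of cotton+box of bearings+case of wine: weight 46, value 220
- spool of cable+pallet of tiles+bale of cotton+box of bearings+case of wine+drum of solvent: weight 54, value 213
Minimum weight: 46 kg.

46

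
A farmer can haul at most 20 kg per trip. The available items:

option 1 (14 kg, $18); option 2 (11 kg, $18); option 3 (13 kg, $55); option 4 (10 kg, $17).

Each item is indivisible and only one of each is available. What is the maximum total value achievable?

$55

This is a 0/1 knapsack; check combinations near the capacity.
- option 3: weight 13, value 55
- option 2: weight 11, value 18
- option 1: weight 14, value 18
- option 4: weight 10, value 17
Best: $55.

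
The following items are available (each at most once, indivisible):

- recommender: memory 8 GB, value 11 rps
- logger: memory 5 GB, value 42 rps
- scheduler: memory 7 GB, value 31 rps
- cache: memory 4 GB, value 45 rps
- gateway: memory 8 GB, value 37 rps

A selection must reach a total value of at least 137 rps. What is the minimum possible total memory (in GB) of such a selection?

Subsets with value ≥ 137, sorted by total memory:
- logger+scheduler+cache+gateway: memory 24, value 155
- recommender+logger+scheduler+cache+gateway: memory 32, value 166
Minimum memory: 24 GB.

24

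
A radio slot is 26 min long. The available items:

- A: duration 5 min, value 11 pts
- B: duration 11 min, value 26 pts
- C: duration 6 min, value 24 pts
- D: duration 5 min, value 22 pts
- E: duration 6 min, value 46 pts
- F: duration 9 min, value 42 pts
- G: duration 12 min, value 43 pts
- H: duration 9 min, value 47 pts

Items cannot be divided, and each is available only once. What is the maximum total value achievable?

Check high-value combinations within 26 min:
- C+D+E+H: duration 6+5+6+9=26, value 24+22+46+47=139
- E+F+H: duration 6+9+9=24, value 46+42+47=135
- C+D+E+F: duration 6+5+6+9=26, value 24+22+46+42=134
- A+C+E+H: duration 5+6+6+9=26, value 11+24+46+47=128
Best: 139 pts.

139 pts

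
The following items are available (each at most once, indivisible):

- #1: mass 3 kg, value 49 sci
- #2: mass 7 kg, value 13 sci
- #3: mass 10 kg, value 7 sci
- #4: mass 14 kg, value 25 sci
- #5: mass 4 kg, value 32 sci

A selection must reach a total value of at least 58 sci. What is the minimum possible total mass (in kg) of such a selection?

Subsets with value ≥ 58, sorted by total mass:
- #1+#5: mass 7, value 81
- #1+#2: mass 10, value 62
Minimum mass: 7 kg.

7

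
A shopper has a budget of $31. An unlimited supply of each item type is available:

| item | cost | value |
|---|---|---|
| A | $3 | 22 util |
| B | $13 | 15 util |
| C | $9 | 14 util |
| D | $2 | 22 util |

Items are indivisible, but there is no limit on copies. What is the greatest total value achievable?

Best value-per-unit is D at 22/2; filling with it alone gives 15×22 = 330.
Optimal mix: 1×A + 14×D → cost 31, value 330.

330 util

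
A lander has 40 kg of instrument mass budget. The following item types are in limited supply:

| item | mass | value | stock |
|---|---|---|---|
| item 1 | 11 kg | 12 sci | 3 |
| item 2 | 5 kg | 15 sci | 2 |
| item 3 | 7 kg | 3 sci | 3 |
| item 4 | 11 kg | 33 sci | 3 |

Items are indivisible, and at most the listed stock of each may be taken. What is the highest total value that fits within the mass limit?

114 sci

Top feasible selections:
- 1×item 2 + 3×item 4: mass 38, value 114
- 1×item 3 + 3×item 4: mass 40, value 102
- 3×item 4: mass 33, value 99
Best: 114 sci.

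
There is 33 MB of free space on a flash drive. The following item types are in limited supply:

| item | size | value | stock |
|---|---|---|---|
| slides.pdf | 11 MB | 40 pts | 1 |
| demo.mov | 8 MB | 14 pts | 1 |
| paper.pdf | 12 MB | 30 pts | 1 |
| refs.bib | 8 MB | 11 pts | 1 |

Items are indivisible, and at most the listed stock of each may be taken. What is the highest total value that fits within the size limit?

Top feasible selections:
- 1×slides.pdf + 1×demo.mov + 1×paper.pdf: size 31, value 84
- 1×slides.pdf + 1×paper.pdf + 1×refs.bib: size 31, value 81
- 1×slides.pdf + 1×paper.pdf: size 23, value 70
Best: 84 pts.

84 pts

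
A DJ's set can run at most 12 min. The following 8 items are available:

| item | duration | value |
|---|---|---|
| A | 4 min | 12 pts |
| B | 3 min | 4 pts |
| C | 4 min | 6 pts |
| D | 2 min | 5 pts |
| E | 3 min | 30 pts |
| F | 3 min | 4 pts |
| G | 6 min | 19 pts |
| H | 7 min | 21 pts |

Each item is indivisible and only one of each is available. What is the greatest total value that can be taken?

Check high-value combinations within 12 min:
- D+E+H: duration 2+3+7=12, value 5+30+21=56
- D+E+G: duration 2+3+6=11, value 5+30+19=54
- B+E+G: duration 3+3+6=12, value 4+30+19=53
- E+F+G: duration 3+3+6=12, value 30+4+19=53
- E+H: duration 3+7=10, value 30+21=51
Best: 56 pts.

56 pts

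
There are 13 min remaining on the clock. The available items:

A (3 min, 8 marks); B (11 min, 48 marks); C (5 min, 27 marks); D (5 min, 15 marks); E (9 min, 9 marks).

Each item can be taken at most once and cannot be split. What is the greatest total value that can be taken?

50 marks

Check high-value combinations within 13 min:
- A+C+D: time 3+5+5=13, value 8+27+15=50
- B: time 11, value 48
- C+D: time 5+5=10, value 27+15=42
Best: 50 marks.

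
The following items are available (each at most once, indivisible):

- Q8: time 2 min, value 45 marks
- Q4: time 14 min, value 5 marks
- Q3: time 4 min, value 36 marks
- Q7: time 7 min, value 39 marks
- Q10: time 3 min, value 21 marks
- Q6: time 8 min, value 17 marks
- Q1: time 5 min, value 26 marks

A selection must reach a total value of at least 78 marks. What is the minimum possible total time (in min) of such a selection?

Subsets with value ≥ 78, sorted by total time:
- Q8+Q3: time 6, value 81
- Q8+Q3+Q10: time 9, value 102
- Q8+Q7: time 9, value 84
- Q8+Q10+Q1: time 10, value 92
Minimum time: 6 min.

6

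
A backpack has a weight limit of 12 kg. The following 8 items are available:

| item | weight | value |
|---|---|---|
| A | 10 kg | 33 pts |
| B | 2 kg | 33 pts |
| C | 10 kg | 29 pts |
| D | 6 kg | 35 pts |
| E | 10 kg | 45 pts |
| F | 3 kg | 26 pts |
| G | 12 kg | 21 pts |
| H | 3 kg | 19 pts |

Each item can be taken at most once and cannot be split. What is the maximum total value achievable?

This is a 0/1 knapsack; check combinations near the capacity.
- B+D+F: weight 2+6+3=11, value 33+35+26=94
- B+D+H: weight 2+6+3=11, value 33+35+19=87
- D+F+H: weight 6+3+3=12, value 35+26+19=80
- B+F+H: weight 2+3+3=8, value 33+26+19=78
Best: 94 pts.

94 pts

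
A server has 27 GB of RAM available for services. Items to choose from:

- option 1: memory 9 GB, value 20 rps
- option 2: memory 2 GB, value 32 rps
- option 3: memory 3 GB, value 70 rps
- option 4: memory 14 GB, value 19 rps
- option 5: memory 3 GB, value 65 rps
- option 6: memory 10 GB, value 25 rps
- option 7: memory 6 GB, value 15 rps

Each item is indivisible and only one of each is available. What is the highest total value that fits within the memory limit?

Check high-value combinations within 27 GB:
- option 1+option 2+option 3+option 5+option 6: memory 9+2+3+3+10=27, value 20+32+70+65+25=212
- option 2+option 3+option 5+option 6+option 7: memory 2+3+3+10+6=24, value 32+70+65+25+15=207
- option 1+option 2+option 3+option 5+option 7: memory 9+2+3+3+6=23, value 20+32+70+65+15=202
- option 2+option 3+option 5+option 6: memory 2+3+3+10=18, value 32+70+65+25=192
- option 1+option 2+option 3+option 5: memory 9+2+3+3=17, value 20+32+70+65=187
Best: 212 rps.

212 rps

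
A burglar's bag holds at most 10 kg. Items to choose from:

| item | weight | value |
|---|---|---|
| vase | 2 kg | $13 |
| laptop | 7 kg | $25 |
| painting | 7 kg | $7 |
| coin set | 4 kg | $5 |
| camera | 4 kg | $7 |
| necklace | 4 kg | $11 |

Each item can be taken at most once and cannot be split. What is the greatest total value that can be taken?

$38

This is a 0/1 knapsack; check combinations near the capacity.
- vase+laptop: weight 2+7=9, value 13+25=38
- vase+camera+necklace: weight 2+4+4=10, value 13+7+11=31
- vase+coin set+necklace: weight 2+4+4=10, value 13+5+11=29
- laptop: weight 7, value 25
Best: $38.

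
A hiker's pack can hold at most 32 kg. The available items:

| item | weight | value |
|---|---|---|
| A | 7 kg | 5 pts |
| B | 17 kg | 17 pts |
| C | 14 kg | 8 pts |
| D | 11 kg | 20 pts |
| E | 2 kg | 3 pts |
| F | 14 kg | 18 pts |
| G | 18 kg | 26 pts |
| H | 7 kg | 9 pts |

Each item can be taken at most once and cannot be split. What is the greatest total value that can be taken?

This is a 0/1 knapsack; check combinations near the capacity.
- D+E+G: weight 11+2+18=31, value 20+3+26=49
- D+F+H: weight 11+14+7=32, value 20+18+9=47
- D+G: weight 11+18=29, value 20+26=46
- F+G: weight 14+18=32, value 18+26=44
- A+D+F: weight 7+11+14=32, value 5+20+18=43
Best: 49 pts.

49 pts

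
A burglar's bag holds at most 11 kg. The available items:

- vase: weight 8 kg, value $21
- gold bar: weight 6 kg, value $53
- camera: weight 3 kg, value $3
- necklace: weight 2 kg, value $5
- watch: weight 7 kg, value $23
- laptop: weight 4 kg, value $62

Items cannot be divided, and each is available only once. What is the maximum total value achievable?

Check high-value combinations within 11 kg:
- gold bar+laptop: weight 6+4=10, value 53+62=115
- watch+laptop: weight 7+4=11, value 23+62=85
- camera+necklace+laptop: weight 3+2+4=9, value 3+5+62=70
- necklace+laptop: weight 2+4=6, value 5+62=67
Best: $115.

$115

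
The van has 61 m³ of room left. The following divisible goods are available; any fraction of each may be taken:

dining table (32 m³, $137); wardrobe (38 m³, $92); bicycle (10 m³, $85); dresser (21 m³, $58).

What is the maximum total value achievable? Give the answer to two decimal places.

274.48

Take in order of value per unit:
- bicycle (85/10 per unit): all 10 → value 85, running total 85.00
- dining table (137/32 per unit): all 32 → value 137, running total 222.00
- dresser (58/21 per unit): 19 of 21 → value 19×58/21 = 52.4762, running total 274.48
Total 274.48.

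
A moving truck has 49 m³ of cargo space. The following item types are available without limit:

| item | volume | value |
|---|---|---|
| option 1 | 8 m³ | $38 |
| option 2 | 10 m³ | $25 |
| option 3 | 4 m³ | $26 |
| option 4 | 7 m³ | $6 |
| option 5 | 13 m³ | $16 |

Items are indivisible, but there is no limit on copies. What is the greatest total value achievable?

Best value-per-unit is option 3 at 26/4, and filling with it alone uses volume 12×4=48. No mix of the others beats 12×26 = 312.

$312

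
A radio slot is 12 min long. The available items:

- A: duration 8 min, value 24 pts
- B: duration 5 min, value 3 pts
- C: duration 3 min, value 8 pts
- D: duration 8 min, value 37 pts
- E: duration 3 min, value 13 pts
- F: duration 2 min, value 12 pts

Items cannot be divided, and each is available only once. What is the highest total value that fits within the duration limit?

Check high-value combinations within 12 min:
- D+E: duration 8+3=11, value 37+13=50
- D+F: duration 8+2=10, value 37+12=49
- C+D: duration 3+8=11, value 8+37=45
Best: 50 pts.

50 pts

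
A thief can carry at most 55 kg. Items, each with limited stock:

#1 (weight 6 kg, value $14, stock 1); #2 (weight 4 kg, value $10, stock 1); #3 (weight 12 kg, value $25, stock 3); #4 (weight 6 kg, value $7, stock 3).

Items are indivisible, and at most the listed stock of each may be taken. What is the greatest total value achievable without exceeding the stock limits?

Best selections within weight 55 and stock limits:
- 1×#1 + 1×#2 + 3×#3 + 1×#4: weight 52, value 106
- 1×#1 + 3×#3 + 2×#4: weight 54, value 103
Best: $106.

$106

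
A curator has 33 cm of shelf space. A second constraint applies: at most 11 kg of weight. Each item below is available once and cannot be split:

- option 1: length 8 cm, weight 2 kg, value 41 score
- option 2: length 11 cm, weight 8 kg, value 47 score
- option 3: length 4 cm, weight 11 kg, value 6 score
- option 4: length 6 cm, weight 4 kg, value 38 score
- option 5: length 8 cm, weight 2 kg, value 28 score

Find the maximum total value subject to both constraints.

107 score

Feasible sets respecting both limits:
- option 1+option 4+option 5: length 22, weight 8, value 107
- option 1+option 2: length 19, weight 10, value 88
- option 1+option 4: length 14, weight 6, value 79
Best: 107 score.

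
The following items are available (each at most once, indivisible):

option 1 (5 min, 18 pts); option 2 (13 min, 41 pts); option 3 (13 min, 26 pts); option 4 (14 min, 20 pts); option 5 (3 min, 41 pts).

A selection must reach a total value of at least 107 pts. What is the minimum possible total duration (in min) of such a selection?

Subsets with value ≥ 107, sorted by total duration:
- option 2+option 3+option 5: duration 29, value 108
- option 1+option 2+option 3+option 5: duration 34, value 126
- option 1+option 2+option 4+option 5: duration 35, value 120
Minimum duration: 29 min.

29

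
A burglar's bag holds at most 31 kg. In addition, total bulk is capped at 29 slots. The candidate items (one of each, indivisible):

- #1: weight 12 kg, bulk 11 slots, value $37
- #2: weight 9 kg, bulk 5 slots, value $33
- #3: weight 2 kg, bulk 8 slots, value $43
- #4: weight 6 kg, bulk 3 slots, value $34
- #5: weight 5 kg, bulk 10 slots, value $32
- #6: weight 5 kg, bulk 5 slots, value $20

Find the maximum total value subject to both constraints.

Feasible sets respecting both limits:
- #1+#2+#3+#4: weight 29, bulk 27, value 147
- #2+#3+#4+#5: weight 22, bulk 26, value 142
- #1+#3+#4+#6: weight 25, bulk 27, value 134
Best: $147.

$147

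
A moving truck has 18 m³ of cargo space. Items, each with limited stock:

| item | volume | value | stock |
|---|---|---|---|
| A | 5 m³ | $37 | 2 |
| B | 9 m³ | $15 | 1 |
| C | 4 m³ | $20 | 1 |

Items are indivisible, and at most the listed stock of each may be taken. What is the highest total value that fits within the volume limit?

$94

Best selections within volume 18 and stock limits:
- 2×A + 1×C: volume 14, value 94
- 2×A: volume 10, value 74
Best: $94.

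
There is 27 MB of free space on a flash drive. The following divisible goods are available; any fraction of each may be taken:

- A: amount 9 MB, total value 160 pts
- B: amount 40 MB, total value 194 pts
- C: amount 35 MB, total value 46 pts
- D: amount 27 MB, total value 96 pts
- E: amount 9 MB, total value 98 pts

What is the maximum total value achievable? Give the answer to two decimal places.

Take in order of value per unit:
- A (160/9 per unit): all 9 → value 160, running total 160.00
- E (98/9 per unit): all 9 → value 98, running total 258.00
- B (194/40 per unit): 9 of 40 → value 9×194/40 = 43.6500, running total 301.65
Total 301.65.

301.65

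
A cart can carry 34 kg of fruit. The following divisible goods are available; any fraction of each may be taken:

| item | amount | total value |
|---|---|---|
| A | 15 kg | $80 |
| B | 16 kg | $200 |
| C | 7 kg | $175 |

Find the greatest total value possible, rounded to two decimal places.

Take in order of value per unit:
- C (175/7 per unit): all 7 → value 175, running total 175.00
- B (200/16 per unit): all 16 → value 200, running total 375.00
- A (80/15 per unit): 11 of 15 → value 11×80/15 = 58.6667, running total 433.67
Total 433.67.

433.67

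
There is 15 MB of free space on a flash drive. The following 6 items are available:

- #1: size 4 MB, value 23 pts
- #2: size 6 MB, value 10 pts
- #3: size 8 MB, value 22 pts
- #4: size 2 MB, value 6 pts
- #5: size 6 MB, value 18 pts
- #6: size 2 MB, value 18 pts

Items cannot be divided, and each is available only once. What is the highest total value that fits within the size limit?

Check high-value combinations within 15 MB:
- #1+#4+#5+#6: size 4+2+6+2=14, value 23+6+18+18=65
- #1+#3+#6: size 4+8+2=14, value 23+22+18=63
- #1+#5+#6: size 4+6+2=12, value 23+18+18=59
Best: 65 pts.

65 pts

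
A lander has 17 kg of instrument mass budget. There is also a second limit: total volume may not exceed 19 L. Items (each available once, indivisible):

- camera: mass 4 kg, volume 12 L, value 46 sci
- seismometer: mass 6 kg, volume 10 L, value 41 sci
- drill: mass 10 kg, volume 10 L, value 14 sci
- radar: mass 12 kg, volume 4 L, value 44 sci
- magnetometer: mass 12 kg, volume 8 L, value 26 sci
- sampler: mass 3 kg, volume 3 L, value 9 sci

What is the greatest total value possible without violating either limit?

Feasible sets respecting both limits:
- camera+radar: mass 16, volume 16, value 90
- camera+sampler: mass 7, volume 15, value 55
- radar+sampler: mass 15, volume 7, value 53
- seismometer+sampler: mass 9, volume 13, value 50
Best: 90 sci.

90 sci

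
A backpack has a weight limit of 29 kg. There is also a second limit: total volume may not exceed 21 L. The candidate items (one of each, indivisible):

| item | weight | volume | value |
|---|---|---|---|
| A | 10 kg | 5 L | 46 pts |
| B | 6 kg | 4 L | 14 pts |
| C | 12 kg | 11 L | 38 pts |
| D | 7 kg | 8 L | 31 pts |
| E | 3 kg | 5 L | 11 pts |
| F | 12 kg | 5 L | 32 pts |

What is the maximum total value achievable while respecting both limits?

Feasible sets respecting both limits:
- A+D+F: weight 29, volume 18, value 109
- A+B+C: weight 28, volume 20, value 98
- A+C+E: weight 25, volume 21, value 95
- A+B+F: weight 28, volume 14, value 92
Best: 109 pts.

109 pts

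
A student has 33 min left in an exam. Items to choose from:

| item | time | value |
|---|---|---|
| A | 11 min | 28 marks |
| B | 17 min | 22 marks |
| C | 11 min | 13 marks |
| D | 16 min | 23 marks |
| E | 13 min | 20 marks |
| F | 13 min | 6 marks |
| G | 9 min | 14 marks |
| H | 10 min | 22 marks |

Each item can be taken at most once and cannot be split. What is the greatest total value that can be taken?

Check high-value combinations within 33 min:
- A+G+H: time 11+9+10=30, value 28+14+22=64
- A+C+H: time 11+11+10=32, value 28+13+22=63
- A+E+G: time 11+13+9=33, value 28+20+14=62
Best: 64 marks.

64 marks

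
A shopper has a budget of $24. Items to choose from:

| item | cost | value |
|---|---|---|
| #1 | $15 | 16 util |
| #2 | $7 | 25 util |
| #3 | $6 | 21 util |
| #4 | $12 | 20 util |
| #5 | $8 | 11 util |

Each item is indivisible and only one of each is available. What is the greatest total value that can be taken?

57 util

Check high-value combinations within $24:
- #2+#3+#5: cost 7+6+8=21, value 25+21+11=57
- #2+#3: cost 7+6=13, value 25+21=46
- #2+#4: cost 7+12=19, value 25+20=45
- #3+#4: cost 6+12=18, value 21+20=41
- #1+#2: cost 15+7=22, value 16+25=41
Best: 57 util.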